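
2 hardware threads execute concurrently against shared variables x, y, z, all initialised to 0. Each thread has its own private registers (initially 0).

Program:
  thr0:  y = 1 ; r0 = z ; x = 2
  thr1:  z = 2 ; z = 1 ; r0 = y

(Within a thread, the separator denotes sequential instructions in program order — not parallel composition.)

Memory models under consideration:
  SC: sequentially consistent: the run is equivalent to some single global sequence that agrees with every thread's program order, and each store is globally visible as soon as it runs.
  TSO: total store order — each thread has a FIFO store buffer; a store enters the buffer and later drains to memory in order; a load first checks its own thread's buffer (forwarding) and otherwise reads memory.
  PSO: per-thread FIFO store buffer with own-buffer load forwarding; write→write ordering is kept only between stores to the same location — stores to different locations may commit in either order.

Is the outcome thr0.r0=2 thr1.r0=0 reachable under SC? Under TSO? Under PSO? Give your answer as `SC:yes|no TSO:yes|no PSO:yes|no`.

outcome vector order: (thr0.r0,thr1.r0)
[SC] allowed = {(0,1) (1,0) (1,1) (2,1)}
[TSO] allowed = {(0,0) (0,1) (1,0) (1,1) (2,0) (2,1)}
[PSO] allowed = {(0,0) (0,1) (1,0) (1,1) (2,0) (2,1)}
target (2,0) ∈ {TSO,PSO}

SC:no TSO:yes PSO:yes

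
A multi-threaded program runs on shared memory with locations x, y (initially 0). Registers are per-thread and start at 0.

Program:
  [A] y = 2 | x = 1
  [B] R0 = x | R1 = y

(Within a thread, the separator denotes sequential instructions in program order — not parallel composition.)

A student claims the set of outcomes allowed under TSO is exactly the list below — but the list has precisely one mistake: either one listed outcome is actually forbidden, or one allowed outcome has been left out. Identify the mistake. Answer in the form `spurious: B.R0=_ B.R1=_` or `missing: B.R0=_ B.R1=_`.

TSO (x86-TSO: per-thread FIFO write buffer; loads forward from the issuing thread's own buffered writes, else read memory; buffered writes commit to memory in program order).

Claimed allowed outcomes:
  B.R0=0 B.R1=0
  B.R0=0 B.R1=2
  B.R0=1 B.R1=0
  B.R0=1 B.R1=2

spurious: B.R0=1 B.R1=0

outcome vector order: (B.R0,B.R1)
under TSO → (0,0); (0,2); (1,2)
claimed∖TSO = {(1,0)}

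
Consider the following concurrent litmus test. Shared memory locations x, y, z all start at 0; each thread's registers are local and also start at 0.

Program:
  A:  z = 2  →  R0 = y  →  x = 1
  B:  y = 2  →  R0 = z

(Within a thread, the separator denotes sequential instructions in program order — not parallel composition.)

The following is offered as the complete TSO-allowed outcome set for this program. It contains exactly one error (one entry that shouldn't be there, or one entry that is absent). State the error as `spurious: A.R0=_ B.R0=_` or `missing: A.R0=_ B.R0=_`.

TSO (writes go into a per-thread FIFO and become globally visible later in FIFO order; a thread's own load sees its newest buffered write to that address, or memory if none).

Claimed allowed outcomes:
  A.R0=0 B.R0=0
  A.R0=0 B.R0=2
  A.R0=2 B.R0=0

outcome vector order: (A.R0,B.R0)
TSO (4): (0,0), (0,2), (2,0), (2,2)
TSO∖claimed = {(2,2)}

missing: A.R0=2 B.R0=2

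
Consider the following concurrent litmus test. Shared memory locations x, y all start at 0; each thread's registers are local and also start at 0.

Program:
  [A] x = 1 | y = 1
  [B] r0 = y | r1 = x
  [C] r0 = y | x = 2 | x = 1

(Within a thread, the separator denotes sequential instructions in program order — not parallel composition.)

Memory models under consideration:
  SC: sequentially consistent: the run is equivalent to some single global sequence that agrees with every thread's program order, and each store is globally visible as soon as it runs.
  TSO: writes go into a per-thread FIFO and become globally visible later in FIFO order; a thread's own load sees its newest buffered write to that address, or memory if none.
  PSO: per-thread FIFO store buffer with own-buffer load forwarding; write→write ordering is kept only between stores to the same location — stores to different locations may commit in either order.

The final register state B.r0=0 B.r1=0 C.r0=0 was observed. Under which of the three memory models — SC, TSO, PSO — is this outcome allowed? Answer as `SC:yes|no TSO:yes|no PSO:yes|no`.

outcome vector order: (B.r0,B.r1,C.r0)
under SC → (0,0,0); (0,0,1); (0,1,0); (0,1,1); (0,2,0); (0,2,1); (1,1,0); (1,1,1); (1,2,0); (1,2,1)
under TSO → (0,0,0); (0,0,1); (0,1,0); (0,1,1); (0,2,0); (0,2,1); (1,1,0); (1,1,1); (1,2,0); (1,2,1)
under PSO → (0,0,0); (0,0,1); (0,1,0); (0,1,1); (0,2,0); (0,2,1); (1,0,0); (1,0,1); (1,1,0); (1,1,1); (1,2,0); (1,2,1)
target (0,0,0) ∈ {SC,TSO,PSO}

SC:yes TSO:yes PSO:yes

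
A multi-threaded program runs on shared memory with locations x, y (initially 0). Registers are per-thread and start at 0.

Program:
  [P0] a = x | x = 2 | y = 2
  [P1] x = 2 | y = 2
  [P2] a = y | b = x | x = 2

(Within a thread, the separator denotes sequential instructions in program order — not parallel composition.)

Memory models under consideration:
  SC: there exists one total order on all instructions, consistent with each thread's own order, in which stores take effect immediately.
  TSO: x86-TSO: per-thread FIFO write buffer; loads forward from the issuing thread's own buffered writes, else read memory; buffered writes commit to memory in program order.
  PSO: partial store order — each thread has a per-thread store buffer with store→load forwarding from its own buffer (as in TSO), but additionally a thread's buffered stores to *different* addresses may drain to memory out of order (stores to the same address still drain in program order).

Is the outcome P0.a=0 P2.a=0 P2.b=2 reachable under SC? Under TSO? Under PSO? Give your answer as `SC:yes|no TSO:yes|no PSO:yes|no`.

outcome vector order: (P0.a,P2.a,P2.b)
SC (6): <0 0 0> <0 0 2> <0 2 2> <2 0 0> <2 0 2> <2 2 2>
TSO (6): <0 0 0> <0 0 2> <0 2 2> <2 0 0> <2 0 2> <2 2 2>
PSO (8): <0 0 0> <0 0 2> <0 2 0> <0 2 2> <2 0 0> <2 0 2> <2 2 0> <2 2 2>
target <0 0 2> ∈ {SC,TSO,PSO}

SC:yes TSO:yes PSO:yes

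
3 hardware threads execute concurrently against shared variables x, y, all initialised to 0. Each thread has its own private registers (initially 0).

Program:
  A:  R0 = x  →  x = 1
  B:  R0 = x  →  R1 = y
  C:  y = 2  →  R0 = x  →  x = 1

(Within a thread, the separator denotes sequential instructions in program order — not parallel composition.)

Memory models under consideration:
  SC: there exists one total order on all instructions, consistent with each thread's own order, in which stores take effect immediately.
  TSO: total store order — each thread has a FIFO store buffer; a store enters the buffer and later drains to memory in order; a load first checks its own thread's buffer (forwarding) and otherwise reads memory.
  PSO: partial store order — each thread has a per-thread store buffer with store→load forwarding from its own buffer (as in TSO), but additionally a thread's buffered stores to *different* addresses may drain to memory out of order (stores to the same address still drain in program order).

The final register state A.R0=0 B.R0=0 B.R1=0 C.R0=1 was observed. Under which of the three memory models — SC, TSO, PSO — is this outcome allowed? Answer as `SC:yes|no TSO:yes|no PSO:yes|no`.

SC:yes TSO:yes PSO:yes

outcome vector order: (A.R0,B.R0,B.R1,C.R0)
under SC → <0 0 0 0> <0 0 0 1> <0 0 2 0> <0 0 2 1> <0 1 0 1> <0 1 2 0> <0 1 2 1> <1 0 0 0> <1 0 2 0> <1 1 2 0>
under TSO → <0 0 0 0> <0 0 0 1> <0 0 2 0> <0 0 2 1> <0 1 0 0> <0 1 0 1> <0 1 2 0> <0 1 2 1> <1 0 0 0> <1 0 2 0> <1 1 2 0>
under PSO → <0 0 0 0> <0 0 0 1> <0 0 2 0> <0 0 2 1> <0 1 0 0> <0 1 0 1> <0 1 2 0> <0 1 2 1> <1 0 0 0> <1 0 2 0> <1 1 0 0> <1 1 2 0>
target <0 0 0 1> ∈ {SC,TSO,PSO}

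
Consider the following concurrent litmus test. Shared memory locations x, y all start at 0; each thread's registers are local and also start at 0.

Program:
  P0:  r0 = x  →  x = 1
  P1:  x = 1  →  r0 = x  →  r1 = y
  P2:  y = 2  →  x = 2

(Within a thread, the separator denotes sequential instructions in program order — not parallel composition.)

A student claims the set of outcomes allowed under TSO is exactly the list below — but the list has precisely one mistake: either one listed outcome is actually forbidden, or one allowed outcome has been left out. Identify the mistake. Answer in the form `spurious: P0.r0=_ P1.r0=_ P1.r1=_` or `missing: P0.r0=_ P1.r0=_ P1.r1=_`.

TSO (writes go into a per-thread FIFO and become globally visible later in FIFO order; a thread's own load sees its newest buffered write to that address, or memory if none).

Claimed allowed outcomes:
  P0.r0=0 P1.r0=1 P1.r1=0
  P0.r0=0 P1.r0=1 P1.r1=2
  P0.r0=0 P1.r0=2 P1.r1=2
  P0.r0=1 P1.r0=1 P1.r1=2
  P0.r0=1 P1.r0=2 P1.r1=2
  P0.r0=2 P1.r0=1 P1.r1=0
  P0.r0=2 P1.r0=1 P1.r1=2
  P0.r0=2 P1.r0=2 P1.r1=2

missing: P0.r0=1 P1.r0=1 P1.r1=0

outcome vector order: (P0.r0,P1.r0,P1.r1)
TSO: 9 outcomes — {(0,1,0); (0,1,2); (0,2,2); (1,1,0); (1,1,2); (1,2,2); (2,1,0); (2,1,2); (2,2,2)}
TSO∖claimed = {(1,1,0)}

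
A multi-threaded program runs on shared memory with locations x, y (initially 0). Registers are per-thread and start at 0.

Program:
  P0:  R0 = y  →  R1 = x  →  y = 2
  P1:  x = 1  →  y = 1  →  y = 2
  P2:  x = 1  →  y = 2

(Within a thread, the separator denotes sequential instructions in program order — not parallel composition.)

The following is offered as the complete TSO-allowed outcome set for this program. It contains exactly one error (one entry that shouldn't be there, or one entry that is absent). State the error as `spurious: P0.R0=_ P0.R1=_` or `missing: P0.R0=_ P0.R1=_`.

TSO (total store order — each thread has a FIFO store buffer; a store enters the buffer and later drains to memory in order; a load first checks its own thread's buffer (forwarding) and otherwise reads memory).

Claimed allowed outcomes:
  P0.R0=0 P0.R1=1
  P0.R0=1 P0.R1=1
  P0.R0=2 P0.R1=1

outcome vector order: (P0.R0,P0.R1)
TSO (4): 00; 01; 11; 21
TSO∖claimed = {00}

missing: P0.R0=0 P0.R1=0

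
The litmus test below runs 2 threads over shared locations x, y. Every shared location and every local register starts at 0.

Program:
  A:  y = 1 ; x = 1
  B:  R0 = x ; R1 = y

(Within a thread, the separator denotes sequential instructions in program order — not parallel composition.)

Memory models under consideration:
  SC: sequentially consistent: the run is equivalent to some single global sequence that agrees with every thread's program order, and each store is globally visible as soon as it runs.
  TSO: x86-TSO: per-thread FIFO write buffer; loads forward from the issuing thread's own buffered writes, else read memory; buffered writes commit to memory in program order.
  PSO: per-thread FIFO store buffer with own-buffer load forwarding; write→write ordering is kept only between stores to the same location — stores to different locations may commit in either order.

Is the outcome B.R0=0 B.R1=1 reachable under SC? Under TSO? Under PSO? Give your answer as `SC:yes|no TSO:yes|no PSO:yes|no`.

outcome vector order: (B.R0,B.R1)
under SC → <0 0>, <0 1>, <1 1>
under TSO → <0 0>, <0 1>, <1 1>
under PSO → <0 0>, <0 1>, <1 0>, <1 1>
target <0 1> ∈ {SC,TSO,PSO}

SC:yes TSO:yes PSO:yes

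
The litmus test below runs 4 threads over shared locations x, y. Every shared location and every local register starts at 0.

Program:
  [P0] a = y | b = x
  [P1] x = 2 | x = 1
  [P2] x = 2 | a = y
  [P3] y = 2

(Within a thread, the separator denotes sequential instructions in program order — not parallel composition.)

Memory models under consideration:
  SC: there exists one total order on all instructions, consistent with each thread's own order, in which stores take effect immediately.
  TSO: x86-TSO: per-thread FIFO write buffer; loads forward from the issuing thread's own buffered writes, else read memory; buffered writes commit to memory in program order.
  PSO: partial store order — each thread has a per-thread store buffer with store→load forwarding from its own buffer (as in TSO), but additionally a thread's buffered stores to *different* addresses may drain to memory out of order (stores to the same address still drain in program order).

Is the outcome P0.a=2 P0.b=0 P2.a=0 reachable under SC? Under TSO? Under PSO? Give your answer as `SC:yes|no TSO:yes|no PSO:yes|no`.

SC:no TSO:yes PSO:yes

outcome vector order: (P0.a,P0.b,P2.a)
under SC → 0/0/0, 0/0/2, 0/1/0, 0/1/2, 0/2/0, 0/2/2, 2/0/2, 2/1/0, 2/1/2, 2/2/0, 2/2/2
under TSO → 0/0/0, 0/0/2, 0/1/0, 0/1/2, 0/2/0, 0/2/2, 2/0/0, 2/0/2, 2/1/0, 2/1/2, 2/2/0, 2/2/2
under PSO → 0/0/0, 0/0/2, 0/1/0, 0/1/2, 0/2/0, 0/2/2, 2/0/0, 2/0/2, 2/1/0, 2/1/2, 2/2/0, 2/2/2
target 2/0/0 ∈ {TSO,PSO}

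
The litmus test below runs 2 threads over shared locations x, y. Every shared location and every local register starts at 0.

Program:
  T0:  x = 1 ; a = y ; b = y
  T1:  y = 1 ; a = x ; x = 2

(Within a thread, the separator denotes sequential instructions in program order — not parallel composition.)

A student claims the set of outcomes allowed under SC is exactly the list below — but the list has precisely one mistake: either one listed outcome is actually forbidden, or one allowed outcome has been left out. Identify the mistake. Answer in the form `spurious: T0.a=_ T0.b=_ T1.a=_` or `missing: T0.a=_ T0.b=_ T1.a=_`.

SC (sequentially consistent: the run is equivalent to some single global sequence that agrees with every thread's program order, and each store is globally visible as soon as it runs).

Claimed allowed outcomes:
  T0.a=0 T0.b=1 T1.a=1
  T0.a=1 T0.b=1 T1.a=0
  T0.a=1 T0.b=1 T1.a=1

outcome vector order: (T0.a,T0.b,T1.a)
under SC → 001; 011; 110; 111
SC∖claimed = {001}

missing: T0.a=0 T0.b=0 T1.a=1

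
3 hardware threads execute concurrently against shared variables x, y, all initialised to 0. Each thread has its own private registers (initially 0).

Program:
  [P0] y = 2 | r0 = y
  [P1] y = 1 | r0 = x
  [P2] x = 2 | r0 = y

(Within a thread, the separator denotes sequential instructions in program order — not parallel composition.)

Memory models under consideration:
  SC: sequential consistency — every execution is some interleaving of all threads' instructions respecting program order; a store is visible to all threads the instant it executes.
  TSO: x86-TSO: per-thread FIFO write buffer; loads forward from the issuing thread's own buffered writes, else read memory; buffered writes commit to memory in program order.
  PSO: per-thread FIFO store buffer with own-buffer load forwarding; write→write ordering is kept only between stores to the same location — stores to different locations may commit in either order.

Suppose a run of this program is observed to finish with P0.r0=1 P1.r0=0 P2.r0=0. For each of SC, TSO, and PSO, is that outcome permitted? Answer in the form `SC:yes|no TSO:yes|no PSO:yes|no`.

outcome vector order: (P0.r0,P1.r0,P2.r0)
[SC] allowed = {<1 0 1>; <1 2 0>; <1 2 1>; <1 2 2>; <2 0 1>; <2 0 2>; <2 2 0>; <2 2 1>; <2 2 2>}
[TSO] allowed = {<1 0 0>; <1 0 1>; <1 0 2>; <1 2 0>; <1 2 1>; <1 2 2>; <2 0 0>; <2 0 1>; <2 0 2>; <2 2 0>; <2 2 1>; <2 2 2>}
[PSO] allowed = {<1 0 0>; <1 0 1>; <1 0 2>; <1 2 0>; <1 2 1>; <1 2 2>; <2 0 0>; <2 0 1>; <2 0 2>; <2 2 0>; <2 2 1>; <2 2 2>}
target <1 0 0> ∈ {TSO,PSO}

SC:no TSO:yes PSO:yes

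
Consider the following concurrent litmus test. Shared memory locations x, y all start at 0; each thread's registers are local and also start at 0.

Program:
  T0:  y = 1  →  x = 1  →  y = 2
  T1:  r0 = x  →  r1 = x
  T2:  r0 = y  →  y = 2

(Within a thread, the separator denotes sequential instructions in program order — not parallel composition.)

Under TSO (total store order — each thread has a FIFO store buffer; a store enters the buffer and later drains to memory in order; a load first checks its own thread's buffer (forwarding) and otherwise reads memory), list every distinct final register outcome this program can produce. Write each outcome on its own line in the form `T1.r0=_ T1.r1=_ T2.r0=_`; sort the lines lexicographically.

T1.r0=0 T1.r1=0 T2.r0=0
T1.r0=0 T1.r1=0 T2.r0=1
T1.r0=0 T1.r1=0 T2.r0=2
T1.r0=0 T1.r1=1 T2.r0=0
T1.r0=0 T1.r1=1 T2.r0=1
T1.r0=0 T1.r1=1 T2.r0=2
T1.r0=1 T1.r1=1 T2.r0=0
T1.r0=1 T1.r1=1 T2.r0=1
T1.r0=1 T1.r1=1 T2.r0=2

outcome vector order: (T1.r0,T1.r1,T2.r0)
|TSO outcomes| = 9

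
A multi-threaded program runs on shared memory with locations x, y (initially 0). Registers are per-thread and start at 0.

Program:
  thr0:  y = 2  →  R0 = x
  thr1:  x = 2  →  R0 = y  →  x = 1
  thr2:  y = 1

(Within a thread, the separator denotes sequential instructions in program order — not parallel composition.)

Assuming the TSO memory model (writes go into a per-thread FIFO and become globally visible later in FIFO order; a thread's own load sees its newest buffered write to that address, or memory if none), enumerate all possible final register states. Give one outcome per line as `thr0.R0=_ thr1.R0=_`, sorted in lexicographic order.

thr0.R0=0 thr1.R0=0
thr0.R0=0 thr1.R0=1
thr0.R0=0 thr1.R0=2
thr0.R0=1 thr1.R0=0
thr0.R0=1 thr1.R0=1
thr0.R0=1 thr1.R0=2
thr0.R0=2 thr1.R0=0
thr0.R0=2 thr1.R0=1
thr0.R0=2 thr1.R0=2

outcome vector order: (thr0.R0,thr1.R0)
|TSO outcomes| = 9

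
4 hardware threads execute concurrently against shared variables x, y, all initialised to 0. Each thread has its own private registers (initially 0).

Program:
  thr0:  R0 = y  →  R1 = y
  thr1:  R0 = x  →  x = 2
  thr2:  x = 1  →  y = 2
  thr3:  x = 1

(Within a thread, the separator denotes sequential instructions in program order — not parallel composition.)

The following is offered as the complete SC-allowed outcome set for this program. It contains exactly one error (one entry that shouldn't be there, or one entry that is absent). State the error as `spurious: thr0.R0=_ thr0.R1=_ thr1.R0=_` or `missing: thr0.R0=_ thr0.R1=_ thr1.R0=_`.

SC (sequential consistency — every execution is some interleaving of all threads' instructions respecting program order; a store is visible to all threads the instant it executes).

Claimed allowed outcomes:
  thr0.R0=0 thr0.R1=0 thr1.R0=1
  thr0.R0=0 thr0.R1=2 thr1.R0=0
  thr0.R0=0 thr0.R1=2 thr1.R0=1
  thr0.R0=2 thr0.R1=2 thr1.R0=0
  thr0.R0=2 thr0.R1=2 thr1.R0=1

missing: thr0.R0=0 thr0.R1=0 thr1.R0=0

outcome vector order: (thr0.R0,thr0.R1,thr1.R0)
SC: 6 outcomes — {0/0/0 0/0/1 0/2/0 0/2/1 2/2/0 2/2/1}
SC∖claimed = {0/0/0}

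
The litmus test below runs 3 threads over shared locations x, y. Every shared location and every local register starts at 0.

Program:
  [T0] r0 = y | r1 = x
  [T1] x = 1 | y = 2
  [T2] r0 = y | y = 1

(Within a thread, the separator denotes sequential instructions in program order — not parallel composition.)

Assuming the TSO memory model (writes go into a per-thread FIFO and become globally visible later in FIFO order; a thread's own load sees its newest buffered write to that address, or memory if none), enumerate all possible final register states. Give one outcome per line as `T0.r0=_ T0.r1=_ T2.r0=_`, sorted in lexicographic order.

T0.r0=0 T0.r1=0 T2.r0=0
T0.r0=0 T0.r1=0 T2.r0=2
T0.r0=0 T0.r1=1 T2.r0=0
T0.r0=0 T0.r1=1 T2.r0=2
T0.r0=1 T0.r1=0 T2.r0=0
T0.r0=1 T0.r1=1 T2.r0=0
T0.r0=1 T0.r1=1 T2.r0=2
T0.r0=2 T0.r1=1 T2.r0=0
T0.r0=2 T0.r1=1 T2.r0=2

outcome vector order: (T0.r0,T0.r1,T2.r0)
|TSO outcomes| = 9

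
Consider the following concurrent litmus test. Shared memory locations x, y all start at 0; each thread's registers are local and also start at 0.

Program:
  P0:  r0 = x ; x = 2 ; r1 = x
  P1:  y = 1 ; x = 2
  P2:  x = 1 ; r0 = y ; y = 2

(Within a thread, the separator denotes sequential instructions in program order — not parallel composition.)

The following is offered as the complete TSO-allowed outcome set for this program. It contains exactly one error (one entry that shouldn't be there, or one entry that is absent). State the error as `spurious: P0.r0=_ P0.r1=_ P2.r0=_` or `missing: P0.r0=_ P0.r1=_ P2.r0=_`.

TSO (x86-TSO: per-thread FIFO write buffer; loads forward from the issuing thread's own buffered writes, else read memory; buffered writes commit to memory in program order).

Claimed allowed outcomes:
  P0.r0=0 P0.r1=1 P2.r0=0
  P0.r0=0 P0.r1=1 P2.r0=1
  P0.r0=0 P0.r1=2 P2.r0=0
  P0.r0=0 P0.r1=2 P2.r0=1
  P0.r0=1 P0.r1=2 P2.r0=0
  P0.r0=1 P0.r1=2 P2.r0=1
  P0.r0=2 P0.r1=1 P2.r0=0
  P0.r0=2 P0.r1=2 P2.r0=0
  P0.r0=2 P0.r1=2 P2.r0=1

outcome vector order: (P0.r0,P0.r1,P2.r0)
TSO: 10 outcomes — {010, 011, 020, 021, 120, 121, 210, 211, 220, 221}
TSO∖claimed = {211}

missing: P0.r0=2 P0.r1=1 P2.r0=1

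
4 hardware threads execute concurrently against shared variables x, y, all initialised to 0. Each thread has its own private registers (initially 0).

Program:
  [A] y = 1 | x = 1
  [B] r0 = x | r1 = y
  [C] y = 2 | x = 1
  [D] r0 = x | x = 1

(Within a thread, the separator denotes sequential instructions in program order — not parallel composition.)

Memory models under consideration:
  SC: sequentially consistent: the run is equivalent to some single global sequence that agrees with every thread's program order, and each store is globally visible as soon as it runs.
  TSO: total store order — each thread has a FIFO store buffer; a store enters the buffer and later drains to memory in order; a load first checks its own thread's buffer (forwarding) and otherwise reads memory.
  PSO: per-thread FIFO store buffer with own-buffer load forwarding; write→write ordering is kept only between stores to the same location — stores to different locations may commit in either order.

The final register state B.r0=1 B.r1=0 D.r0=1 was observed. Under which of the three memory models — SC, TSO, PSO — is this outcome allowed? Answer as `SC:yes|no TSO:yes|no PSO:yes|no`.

SC:no TSO:no PSO:yes

outcome vector order: (B.r0,B.r1,D.r0)
SC (11): <0 0 0>; <0 0 1>; <0 1 0>; <0 1 1>; <0 2 0>; <0 2 1>; <1 0 0>; <1 1 0>; <1 1 1>; <1 2 0>; <1 2 1>
TSO (11): <0 0 0>; <0 0 1>; <0 1 0>; <0 1 1>; <0 2 0>; <0 2 1>; <1 0 0>; <1 1 0>; <1 1 1>; <1 2 0>; <1 2 1>
PSO (12): <0 0 0>; <0 0 1>; <0 1 0>; <0 1 1>; <0 2 0>; <0 2 1>; <1 0 0>; <1 0 1>; <1 1 0>; <1 1 1>; <1 2 0>; <1 2 1>
target <1 0 1> ∈ {PSO}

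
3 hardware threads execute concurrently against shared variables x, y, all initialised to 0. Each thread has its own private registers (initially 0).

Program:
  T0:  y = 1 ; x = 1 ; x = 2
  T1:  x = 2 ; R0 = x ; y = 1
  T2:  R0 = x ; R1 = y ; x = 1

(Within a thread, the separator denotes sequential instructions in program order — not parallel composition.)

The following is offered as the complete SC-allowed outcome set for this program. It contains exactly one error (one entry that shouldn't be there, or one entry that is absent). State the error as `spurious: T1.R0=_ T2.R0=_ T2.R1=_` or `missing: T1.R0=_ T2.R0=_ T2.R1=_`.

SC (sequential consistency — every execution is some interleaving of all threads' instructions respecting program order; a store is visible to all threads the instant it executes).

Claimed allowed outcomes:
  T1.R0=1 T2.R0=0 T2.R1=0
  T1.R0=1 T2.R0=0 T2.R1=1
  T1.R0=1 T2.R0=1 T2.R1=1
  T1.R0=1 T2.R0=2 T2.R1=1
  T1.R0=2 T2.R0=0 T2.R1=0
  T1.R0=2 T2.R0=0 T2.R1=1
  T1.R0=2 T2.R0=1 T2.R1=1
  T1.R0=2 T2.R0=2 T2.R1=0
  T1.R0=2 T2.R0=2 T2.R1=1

missing: T1.R0=1 T2.R0=2 T2.R1=0

outcome vector order: (T1.R0,T2.R0,T2.R1)
SC: 10 outcomes — {(1,0,0), (1,0,1), (1,1,1), (1,2,0), (1,2,1), (2,0,0), (2,0,1), (2,1,1), (2,2,0), (2,2,1)}
SC∖claimed = {(1,2,0)}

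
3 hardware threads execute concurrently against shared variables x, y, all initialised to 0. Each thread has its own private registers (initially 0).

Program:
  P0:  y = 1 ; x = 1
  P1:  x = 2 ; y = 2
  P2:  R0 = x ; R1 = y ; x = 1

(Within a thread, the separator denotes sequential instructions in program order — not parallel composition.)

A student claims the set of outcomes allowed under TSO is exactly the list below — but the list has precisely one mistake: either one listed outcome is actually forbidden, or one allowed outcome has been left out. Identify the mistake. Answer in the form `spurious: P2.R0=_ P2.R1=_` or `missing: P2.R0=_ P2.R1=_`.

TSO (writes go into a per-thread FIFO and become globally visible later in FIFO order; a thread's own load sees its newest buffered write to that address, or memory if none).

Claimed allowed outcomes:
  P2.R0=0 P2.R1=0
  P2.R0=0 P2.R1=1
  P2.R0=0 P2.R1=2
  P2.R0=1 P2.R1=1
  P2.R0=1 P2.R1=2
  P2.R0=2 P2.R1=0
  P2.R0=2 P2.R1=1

outcome vector order: (P2.R0,P2.R1)
TSO (8): 00; 01; 02; 11; 12; 20; 21; 22
TSO∖claimed = {22}

missing: P2.R0=2 P2.R1=2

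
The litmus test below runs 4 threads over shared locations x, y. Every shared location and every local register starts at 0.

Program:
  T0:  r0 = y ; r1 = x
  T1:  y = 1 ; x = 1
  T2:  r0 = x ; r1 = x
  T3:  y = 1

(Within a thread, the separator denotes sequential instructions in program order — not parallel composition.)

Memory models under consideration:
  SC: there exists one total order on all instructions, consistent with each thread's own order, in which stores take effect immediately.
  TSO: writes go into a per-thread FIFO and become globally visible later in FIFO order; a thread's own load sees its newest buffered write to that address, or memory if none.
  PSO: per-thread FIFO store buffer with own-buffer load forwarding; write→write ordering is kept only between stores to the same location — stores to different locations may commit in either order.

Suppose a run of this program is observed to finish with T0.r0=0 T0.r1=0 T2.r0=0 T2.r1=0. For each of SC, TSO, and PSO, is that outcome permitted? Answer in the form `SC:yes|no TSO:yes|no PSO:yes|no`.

SC:yes TSO:yes PSO:yes

outcome vector order: (T0.r0,T0.r1,T2.r0,T2.r1)
[SC] allowed = {<0 0 0 0>, <0 0 0 1>, <0 0 1 1>, <0 1 0 0>, <0 1 0 1>, <0 1 1 1>, <1 0 0 0>, <1 0 0 1>, <1 0 1 1>, <1 1 0 0>, <1 1 0 1>, <1 1 1 1>}
[TSO] allowed = {<0 0 0 0>, <0 0 0 1>, <0 0 1 1>, <0 1 0 0>, <0 1 0 1>, <0 1 1 1>, <1 0 0 0>, <1 0 0 1>, <1 0 1 1>, <1 1 0 0>, <1 1 0 1>, <1 1 1 1>}
[PSO] allowed = {<0 0 0 0>, <0 0 0 1>, <0 0 1 1>, <0 1 0 0>, <0 1 0 1>, <0 1 1 1>, <1 0 0 0>, <1 0 0 1>, <1 0 1 1>, <1 1 0 0>, <1 1 0 1>, <1 1 1 1>}
target <0 0 0 0> ∈ {SC,TSO,PSO}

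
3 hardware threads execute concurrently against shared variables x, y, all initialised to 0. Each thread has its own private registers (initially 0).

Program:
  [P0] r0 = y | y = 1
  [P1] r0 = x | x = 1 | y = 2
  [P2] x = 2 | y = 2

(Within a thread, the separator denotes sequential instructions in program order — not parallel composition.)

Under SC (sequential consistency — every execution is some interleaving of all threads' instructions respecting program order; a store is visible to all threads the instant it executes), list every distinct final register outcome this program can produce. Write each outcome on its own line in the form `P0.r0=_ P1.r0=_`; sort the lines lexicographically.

outcome vector order: (P0.r0,P1.r0)
|SC outcomes| = 4

P0.r0=0 P1.r0=0
P0.r0=0 P1.r0=2
P0.r0=2 P1.r0=0
P0.r0=2 P1.r0=2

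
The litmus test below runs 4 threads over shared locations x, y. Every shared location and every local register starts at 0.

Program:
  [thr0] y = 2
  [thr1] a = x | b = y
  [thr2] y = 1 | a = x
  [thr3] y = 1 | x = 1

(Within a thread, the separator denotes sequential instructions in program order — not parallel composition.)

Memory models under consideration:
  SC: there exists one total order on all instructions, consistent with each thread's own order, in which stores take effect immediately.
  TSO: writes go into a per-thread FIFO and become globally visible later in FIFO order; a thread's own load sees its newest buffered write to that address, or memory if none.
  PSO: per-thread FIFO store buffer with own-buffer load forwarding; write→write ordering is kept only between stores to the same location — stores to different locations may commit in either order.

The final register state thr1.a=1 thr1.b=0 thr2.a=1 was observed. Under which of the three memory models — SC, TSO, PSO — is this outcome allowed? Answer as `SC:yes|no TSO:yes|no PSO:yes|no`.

outcome vector order: (thr1.a,thr1.b,thr2.a)
under SC → 0/0/0, 0/0/1, 0/1/0, 0/1/1, 0/2/0, 0/2/1, 1/1/0, 1/1/1, 1/2/0, 1/2/1
under TSO → 0/0/0, 0/0/1, 0/1/0, 0/1/1, 0/2/0, 0/2/1, 1/1/0, 1/1/1, 1/2/0, 1/2/1
under PSO → 0/0/0, 0/0/1, 0/1/0, 0/1/1, 0/2/0, 0/2/1, 1/0/0, 1/0/1, 1/1/0, 1/1/1, 1/2/0, 1/2/1
target 1/0/1 ∈ {PSO}

SC:no TSO:no PSO:yes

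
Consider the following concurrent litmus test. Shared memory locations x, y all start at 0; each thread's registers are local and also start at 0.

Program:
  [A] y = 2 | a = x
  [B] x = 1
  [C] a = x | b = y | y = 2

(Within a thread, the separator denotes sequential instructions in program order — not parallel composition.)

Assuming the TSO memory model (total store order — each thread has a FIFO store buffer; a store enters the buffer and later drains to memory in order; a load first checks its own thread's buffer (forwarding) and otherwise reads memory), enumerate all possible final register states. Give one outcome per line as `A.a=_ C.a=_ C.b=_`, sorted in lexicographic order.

A.a=0 C.a=0 C.b=0
A.a=0 C.a=0 C.b=2
A.a=0 C.a=1 C.b=0
A.a=0 C.a=1 C.b=2
A.a=1 C.a=0 C.b=0
A.a=1 C.a=0 C.b=2
A.a=1 C.a=1 C.b=0
A.a=1 C.a=1 C.b=2

outcome vector order: (A.a,C.a,C.b)
|TSO outcomes| = 8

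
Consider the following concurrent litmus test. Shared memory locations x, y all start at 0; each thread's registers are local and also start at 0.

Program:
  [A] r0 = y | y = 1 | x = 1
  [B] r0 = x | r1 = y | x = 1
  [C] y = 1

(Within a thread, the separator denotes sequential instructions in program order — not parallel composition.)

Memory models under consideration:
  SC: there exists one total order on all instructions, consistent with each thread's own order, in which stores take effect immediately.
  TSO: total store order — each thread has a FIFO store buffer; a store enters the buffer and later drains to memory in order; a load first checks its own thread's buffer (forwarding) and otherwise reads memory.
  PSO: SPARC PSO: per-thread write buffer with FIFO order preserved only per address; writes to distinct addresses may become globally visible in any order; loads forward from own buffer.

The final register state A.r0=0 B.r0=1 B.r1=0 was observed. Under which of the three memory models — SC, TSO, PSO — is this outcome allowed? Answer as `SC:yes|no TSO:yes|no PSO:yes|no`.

SC:no TSO:no PSO:yes

outcome vector order: (A.r0,B.r0,B.r1)
[SC] allowed = {(0,0,0), (0,0,1), (0,1,1), (1,0,0), (1,0,1), (1,1,1)}
[TSO] allowed = {(0,0,0), (0,0,1), (0,1,1), (1,0,0), (1,0,1), (1,1,1)}
[PSO] allowed = {(0,0,0), (0,0,1), (0,1,0), (0,1,1), (1,0,0), (1,0,1), (1,1,1)}
target (0,1,0) ∈ {PSO}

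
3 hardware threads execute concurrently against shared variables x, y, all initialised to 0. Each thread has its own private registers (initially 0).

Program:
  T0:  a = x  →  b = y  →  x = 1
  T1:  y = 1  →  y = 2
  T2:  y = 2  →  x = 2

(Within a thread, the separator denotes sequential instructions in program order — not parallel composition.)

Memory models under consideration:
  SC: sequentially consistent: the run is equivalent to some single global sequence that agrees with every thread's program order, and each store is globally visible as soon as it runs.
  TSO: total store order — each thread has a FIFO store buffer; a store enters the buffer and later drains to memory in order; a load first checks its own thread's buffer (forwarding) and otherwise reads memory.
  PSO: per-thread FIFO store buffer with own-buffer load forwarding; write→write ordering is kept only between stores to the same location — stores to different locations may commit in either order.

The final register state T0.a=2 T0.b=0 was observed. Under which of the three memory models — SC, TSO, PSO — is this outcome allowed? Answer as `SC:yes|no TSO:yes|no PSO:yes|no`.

SC:no TSO:no PSO:yes

outcome vector order: (T0.a,T0.b)
SC (5): (0,0), (0,1), (0,2), (2,1), (2,2)
TSO (5): (0,0), (0,1), (0,2), (2,1), (2,2)
PSO (6): (0,0), (0,1), (0,2), (2,0), (2,1), (2,2)
target (2,0) ∈ {PSO}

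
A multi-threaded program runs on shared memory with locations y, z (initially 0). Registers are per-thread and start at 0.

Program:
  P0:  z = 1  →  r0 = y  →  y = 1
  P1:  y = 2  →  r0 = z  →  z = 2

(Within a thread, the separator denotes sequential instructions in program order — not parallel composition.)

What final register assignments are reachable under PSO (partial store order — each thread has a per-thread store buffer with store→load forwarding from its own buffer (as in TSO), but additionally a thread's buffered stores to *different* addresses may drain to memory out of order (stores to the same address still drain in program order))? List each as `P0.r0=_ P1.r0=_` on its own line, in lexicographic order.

outcome vector order: (P0.r0,P1.r0)
|PSO outcomes| = 4

P0.r0=0 P1.r0=0
P0.r0=0 P1.r0=1
P0.r0=2 P1.r0=0
P0.r0=2 P1.r0=1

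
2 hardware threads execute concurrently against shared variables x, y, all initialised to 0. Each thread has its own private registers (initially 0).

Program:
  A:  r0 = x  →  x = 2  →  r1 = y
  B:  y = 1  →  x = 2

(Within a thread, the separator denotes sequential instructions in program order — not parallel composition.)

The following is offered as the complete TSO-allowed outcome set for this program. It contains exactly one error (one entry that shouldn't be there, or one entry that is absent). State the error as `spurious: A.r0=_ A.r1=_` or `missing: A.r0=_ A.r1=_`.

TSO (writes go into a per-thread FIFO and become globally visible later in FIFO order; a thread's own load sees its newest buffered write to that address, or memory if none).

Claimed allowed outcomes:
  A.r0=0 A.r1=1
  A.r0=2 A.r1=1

missing: A.r0=0 A.r1=0

outcome vector order: (A.r0,A.r1)
under TSO → <0 0> <0 1> <2 1>
TSO∖claimed = {<0 0>}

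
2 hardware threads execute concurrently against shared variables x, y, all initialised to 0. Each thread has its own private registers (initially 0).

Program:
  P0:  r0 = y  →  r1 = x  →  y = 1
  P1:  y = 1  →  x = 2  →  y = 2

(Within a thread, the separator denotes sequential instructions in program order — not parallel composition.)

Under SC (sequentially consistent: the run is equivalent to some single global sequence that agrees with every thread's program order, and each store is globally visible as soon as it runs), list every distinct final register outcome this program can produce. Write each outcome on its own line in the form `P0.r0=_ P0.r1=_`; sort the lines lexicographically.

outcome vector order: (P0.r0,P0.r1)
|SC outcomes| = 5

P0.r0=0 P0.r1=0
P0.r0=0 P0.r1=2
P0.r0=1 P0.r1=0
P0.r0=1 P0.r1=2
P0.r0=2 P0.r1=2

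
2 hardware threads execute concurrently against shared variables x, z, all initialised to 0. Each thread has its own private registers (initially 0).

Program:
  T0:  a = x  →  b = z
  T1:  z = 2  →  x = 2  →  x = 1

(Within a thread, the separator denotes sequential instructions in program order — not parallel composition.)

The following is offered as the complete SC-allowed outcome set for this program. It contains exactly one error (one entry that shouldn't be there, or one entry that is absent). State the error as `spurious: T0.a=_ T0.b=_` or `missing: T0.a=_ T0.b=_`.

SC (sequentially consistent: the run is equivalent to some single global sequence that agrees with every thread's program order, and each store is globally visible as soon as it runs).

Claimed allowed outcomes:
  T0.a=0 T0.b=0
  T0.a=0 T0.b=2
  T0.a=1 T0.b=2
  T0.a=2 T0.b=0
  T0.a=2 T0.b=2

spurious: T0.a=2 T0.b=0

outcome vector order: (T0.a,T0.b)
under SC → (0,0), (0,2), (1,2), (2,2)
claimed∖SC = {(2,0)}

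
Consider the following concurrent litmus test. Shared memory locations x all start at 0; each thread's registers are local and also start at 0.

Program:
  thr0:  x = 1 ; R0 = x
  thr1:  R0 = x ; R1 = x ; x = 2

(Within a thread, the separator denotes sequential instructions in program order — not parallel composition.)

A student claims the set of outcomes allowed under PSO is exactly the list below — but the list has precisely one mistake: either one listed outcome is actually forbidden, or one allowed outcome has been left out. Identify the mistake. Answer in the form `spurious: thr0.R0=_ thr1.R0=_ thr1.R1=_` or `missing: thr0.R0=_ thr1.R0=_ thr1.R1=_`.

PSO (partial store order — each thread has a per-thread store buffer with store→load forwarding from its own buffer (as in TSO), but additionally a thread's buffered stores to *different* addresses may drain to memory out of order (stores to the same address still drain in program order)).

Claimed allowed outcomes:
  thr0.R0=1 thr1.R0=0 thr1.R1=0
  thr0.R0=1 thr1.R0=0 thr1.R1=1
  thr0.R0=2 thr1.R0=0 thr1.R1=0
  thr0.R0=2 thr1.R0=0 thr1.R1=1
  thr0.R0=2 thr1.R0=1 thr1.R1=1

missing: thr0.R0=1 thr1.R0=1 thr1.R1=1

outcome vector order: (thr0.R0,thr1.R0,thr1.R1)
PSO: 6 outcomes — {100; 101; 111; 200; 201; 211}
PSO∖claimed = {111}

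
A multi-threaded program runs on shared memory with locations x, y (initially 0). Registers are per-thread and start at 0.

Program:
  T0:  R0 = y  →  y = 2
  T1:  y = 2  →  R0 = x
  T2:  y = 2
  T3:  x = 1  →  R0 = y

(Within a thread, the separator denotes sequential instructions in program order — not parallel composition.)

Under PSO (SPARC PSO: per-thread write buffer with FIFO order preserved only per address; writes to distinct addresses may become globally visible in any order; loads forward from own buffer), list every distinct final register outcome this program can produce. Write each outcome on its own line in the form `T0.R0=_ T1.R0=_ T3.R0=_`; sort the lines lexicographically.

outcome vector order: (T0.R0,T1.R0,T3.R0)
|PSO outcomes| = 8

T0.R0=0 T1.R0=0 T3.R0=0
T0.R0=0 T1.R0=0 T3.R0=2
T0.R0=0 T1.R0=1 T3.R0=0
T0.R0=0 T1.R0=1 T3.R0=2
T0.R0=2 T1.R0=0 T3.R0=0
T0.R0=2 T1.R0=0 T3.R0=2
T0.R0=2 T1.R0=1 T3.R0=0
T0.R0=2 T1.R0=1 T3.R0=2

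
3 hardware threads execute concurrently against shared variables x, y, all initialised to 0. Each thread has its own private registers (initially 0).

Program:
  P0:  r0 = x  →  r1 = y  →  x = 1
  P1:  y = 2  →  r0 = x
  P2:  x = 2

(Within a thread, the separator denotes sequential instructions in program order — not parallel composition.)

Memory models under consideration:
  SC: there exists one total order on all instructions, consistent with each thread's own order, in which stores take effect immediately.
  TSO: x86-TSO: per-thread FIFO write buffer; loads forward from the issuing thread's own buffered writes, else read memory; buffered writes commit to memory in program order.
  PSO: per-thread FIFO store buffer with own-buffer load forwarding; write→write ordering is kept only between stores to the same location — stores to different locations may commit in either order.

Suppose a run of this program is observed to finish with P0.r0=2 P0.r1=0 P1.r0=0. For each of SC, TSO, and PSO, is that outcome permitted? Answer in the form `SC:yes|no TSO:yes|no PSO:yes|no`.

outcome vector order: (P0.r0,P0.r1,P1.r0)
SC (11): 000 001 002 020 021 022 201 202 220 221 222
TSO (12): 000 001 002 020 021 022 200 201 202 220 221 222
PSO (12): 000 001 002 020 021 022 200 201 202 220 221 222
target 200 ∈ {TSO,PSO}

SC:no TSO:yes PSO:yes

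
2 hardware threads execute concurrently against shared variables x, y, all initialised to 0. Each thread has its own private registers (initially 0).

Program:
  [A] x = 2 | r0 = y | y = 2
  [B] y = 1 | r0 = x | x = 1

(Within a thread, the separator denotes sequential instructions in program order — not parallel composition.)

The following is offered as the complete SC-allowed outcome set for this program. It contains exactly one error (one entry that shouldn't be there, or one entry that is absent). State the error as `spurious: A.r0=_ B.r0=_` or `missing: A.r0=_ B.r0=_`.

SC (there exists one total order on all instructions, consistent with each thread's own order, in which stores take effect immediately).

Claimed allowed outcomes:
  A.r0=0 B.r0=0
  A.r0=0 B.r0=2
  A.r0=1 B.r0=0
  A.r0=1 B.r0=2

outcome vector order: (A.r0,B.r0)
SC: 3 outcomes — {<0 2>; <1 0>; <1 2>}
claimed∖SC = {<0 0>}

spurious: A.r0=0 B.r0=0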